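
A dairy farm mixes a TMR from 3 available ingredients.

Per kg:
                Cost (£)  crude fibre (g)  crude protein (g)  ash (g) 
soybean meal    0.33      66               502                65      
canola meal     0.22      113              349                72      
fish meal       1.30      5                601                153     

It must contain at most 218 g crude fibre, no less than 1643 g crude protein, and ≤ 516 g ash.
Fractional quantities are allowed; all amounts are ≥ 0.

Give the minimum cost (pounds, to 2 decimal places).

£1.08

Treat it as an LP. Let x1 = kg of soybean meal, x2 = kg of canola meal, x3 = kg of fish meal.
Minimise 0.33x1 + 0.22x2 + 1.3x3 subject to:
  66x1 + 113x2 + 5x3 ≤ 218   (crude fibre)
  502x1 + 349x2 + 601x3 ≥ 1643   (crude protein)
  65x1 + 72x2 + 153x3 ≤ 516   (ash)
  x1, x2, x3 ≥ 0.
The optimal basis is {soybean meal, canola meal}; fish meal drops out. The crude fibre and crude protein requirements are met with equality.
Optimal quantities: soybean meal = 3.252 kg, canola meal = 0.02962 kg.
Objective = 0.33·3.252 + 0.22·0.02962 = 1.0797.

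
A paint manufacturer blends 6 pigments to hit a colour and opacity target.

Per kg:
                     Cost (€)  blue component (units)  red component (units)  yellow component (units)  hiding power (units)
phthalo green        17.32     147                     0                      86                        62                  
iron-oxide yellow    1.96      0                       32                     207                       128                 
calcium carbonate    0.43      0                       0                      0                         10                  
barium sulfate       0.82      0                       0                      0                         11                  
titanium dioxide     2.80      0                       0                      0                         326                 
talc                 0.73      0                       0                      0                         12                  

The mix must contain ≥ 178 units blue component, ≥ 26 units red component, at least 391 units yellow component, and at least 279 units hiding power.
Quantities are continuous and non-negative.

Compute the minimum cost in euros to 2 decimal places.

Set it up as a linear program. Let x1 = kg of phthalo green, x2 = kg of iron-oxide yellow, x3 = kg of calcium carbonate, x4 = kg of barium sulfate, x5 = kg of titanium dioxide, x6 = kg of talc.
Minimise 17.32x1 + 1.96x2 + 0.43x3 + 0.82x4 + 2.8x5 + 0.73x6 with:
  147x1 ≥ 178   (blue component)
  32x2 ≥ 26   (red component)
  86x1 + 207x2 ≥ 391   (yellow component)
  62x1 + 128x2 + 10x3 + 11x4 + 326x5 + 12x6 ≥ 279   (hiding power)
  x1, x2, x3, x4, x5, x6 ≥ 0.
At the optimum only phthalo green, iron-oxide yellow, titanium dioxide are positive (calcium carbonate, barium sulfate, talc = 0). Binding constraints: blue component, yellow component, hiding power.
Solving gives x1 = 1.211, x2 = 1.386, x5 = 0.08141.
Cost = 17.32·1.211 + 1.96·1.386 + 2.8·0.08141 = 23.9190.

€23.92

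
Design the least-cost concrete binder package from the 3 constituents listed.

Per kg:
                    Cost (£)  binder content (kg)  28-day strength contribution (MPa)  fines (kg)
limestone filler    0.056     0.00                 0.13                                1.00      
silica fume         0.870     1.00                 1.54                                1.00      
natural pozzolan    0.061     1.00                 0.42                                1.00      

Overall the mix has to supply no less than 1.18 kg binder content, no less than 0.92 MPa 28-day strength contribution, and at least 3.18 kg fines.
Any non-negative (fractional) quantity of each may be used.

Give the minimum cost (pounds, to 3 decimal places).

Let x1 = kg of limestone filler, x2 = kg of silica fume, x3 = kg of natural pozzolan.
Minimize 0.056x1 + 0.87x2 + 0.061x3 subject to:
  1x2 + 1x3 ≥ 1.18   (binder content)
  0.13x1 + 1.54x2 + 0.42x3 ≥ 0.92   (28-day strength contribution)
  1x1 + 1x2 + 1x3 ≥ 3.18   (fines)
  x1, x2, x3 ≥ 0.
The optimal basis is {limestone filler, natural pozzolan}; silica fume drops out. The 28-day strength contribution and fines requirements are met with equality.
So limestone filler = 1.433 kg, natural pozzolan = 1.747 kg.
Hence cost = 0.056·1.433 + 0.061·1.747 = £0.18682.

£0.187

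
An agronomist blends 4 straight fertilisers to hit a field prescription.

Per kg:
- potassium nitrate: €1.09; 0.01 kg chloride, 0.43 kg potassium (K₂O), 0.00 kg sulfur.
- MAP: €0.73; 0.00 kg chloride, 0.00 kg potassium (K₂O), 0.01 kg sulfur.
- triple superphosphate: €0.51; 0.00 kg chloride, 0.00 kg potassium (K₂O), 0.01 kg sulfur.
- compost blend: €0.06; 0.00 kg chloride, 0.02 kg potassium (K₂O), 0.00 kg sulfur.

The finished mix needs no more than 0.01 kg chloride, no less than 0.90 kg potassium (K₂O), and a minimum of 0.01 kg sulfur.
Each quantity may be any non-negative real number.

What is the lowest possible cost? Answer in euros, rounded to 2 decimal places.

Treat it as an LP. Let x1 = kg of potassium nitrate, x2 = kg of MAP, x3 = kg of triple superphosphate, x4 = kg of compost blend.
Minimise 1.09x1 + 0.73x2 + 0.51x3 + 0.06x4 subject to:
  0.01x1 ≤ 0.01   (chloride)
  0.43x1 + 0.02x4 ≥ 0.9   (potassium (K₂O))
  0.01x2 + 0.01x3 ≥ 0.01   (sulfur)
  x1, x2, x3, x4 ≥ 0.
The minimum-cost mix takes nothing from MAP — only potassium nitrate, triple superphosphate, compost blend. There the chloride, potassium (K₂O), sulfur constraints are tight.
Solving gives x1 = 1, x3 = 1, x4 = 23.5.
Total cost: 1.09·1 + 0.51·1 + 0.06·23.5 = 3.0100.

€3.01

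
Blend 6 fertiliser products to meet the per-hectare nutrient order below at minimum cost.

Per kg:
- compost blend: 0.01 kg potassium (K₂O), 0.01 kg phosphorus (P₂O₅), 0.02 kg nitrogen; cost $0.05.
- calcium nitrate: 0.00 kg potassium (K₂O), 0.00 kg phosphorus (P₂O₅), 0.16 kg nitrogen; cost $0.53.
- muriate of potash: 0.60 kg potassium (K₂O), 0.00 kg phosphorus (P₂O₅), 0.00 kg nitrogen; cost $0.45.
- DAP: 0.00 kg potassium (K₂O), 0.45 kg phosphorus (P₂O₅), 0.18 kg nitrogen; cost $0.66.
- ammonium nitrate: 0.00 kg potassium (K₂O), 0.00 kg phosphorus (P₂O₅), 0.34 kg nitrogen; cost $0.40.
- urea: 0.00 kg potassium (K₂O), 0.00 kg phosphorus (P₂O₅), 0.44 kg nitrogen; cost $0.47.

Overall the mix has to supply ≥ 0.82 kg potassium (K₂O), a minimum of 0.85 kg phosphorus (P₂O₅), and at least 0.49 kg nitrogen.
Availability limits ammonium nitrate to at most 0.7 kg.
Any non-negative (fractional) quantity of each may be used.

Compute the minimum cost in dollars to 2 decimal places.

$2.02

This is a linear program. Let x1 = kg of compost blend, x2 = kg of calcium nitrate, x3 = kg of muriate of potash, x4 = kg of DAP, x5 = kg of ammonium nitrate, x6 = kg of urea.
Minimise 0.05x1 + 0.53x2 + 0.45x3 + 0.66x4 + 0.4x5 + 0.47x6 s.t.:
  0.01x1 + 0.6x3 ≥ 0.82   (potassium (K₂O))
  0.01x1 + 0.45x4 ≥ 0.85   (phosphorus (P₂O₅))
  0.02x1 + 0.16x2 + 0.18x4 + 0.34x5 + 0.44x6 ≥ 0.49   (nitrogen)
  x5 ≤ 0.7
  x1, x2, x3, x4, x5, x6 ≥ 0.
At the optimum only muriate of potash, DAP, urea are positive (compost blend, calcium nitrate, ammonium nitrate = 0). There the potassium (K₂O), phosphorus (P₂O₅), nitrogen constraints are tight.
That vertex is x3 = 1.367, x4 = 1.889, x6 = 0.3409.
Total cost: 0.45·1.367 + 0.66·1.889 + 0.47·0.3409 = 2.0221.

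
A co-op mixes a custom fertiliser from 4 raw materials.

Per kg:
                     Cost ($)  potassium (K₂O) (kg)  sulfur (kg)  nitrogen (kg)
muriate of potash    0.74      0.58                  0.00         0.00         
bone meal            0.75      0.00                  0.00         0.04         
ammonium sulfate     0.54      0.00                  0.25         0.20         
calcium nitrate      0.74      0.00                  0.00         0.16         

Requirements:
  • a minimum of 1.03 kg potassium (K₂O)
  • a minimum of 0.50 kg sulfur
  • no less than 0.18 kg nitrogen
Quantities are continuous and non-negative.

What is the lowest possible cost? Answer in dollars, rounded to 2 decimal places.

$2.39

Let x1 = kg of muriate of potash, x2 = kg of bone meal, x3 = kg of ammonium sulfate, x4 = kg of calcium nitrate.
min 0.74x1 + 0.75x2 + 0.54x3 + 0.74x4 subject to:
  0.58x1 ≥ 1.03   (potassium (K₂O))
  0.25x3 ≥ 0.5   (sulfur)
  0.04x2 + 0.2x3 + 0.16x4 ≥ 0.18   (nitrogen)
  x1, x2, x3, x4 ≥ 0.
The cheapest feasible vertex uses only muriate of potash, ammonium sulfate; bone meal, calcium nitrate are not used. There the potassium (K₂O) and sulfur constraints are tight.
So muriate of potash = 1.776 kg, ammonium sulfate = 2 kg.
Objective = 0.74·1.776 + 0.54·2 = 2.3942.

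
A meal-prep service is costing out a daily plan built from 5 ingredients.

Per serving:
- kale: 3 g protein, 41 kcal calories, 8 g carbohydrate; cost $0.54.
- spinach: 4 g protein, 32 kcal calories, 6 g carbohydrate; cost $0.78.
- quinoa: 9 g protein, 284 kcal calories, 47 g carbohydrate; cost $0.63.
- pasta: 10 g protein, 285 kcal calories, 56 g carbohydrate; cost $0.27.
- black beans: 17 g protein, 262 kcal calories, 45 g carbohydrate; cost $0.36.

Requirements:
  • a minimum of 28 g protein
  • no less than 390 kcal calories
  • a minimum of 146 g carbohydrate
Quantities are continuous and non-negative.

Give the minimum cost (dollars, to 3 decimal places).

$0.735

Let x1 = servings of kale, x2 = servings of spinach, x3 = servings of quinoa, x4 = servings of pasta, x5 = servings of black beans.
Minimize 0.54x1 + 0.78x2 + 0.63x3 + 0.27x4 + 0.36x5 subject to:
  3x1 + 4x2 + 9x3 + 10x4 + 17x5 ≥ 28   (protein)
  41x1 + 32x2 + 284x3 + 285x4 + 262x5 ≥ 390   (calories)
  8x1 + 6x2 + 47x3 + 56x4 + 45x5 ≥ 146   (carbohydrate)
  x1, x2, x3, x4, x5 ≥ 0.
The minimum-cost mix takes nothing from kale, spinach, quinoa — only pasta, black beans. The protein and carbohydrate requirements are met with equality.
That vertex is x4 = 2.434, x5 = 0.2151.
Objective = 0.27·2.434 + 0.36·0.2151 = 0.73462.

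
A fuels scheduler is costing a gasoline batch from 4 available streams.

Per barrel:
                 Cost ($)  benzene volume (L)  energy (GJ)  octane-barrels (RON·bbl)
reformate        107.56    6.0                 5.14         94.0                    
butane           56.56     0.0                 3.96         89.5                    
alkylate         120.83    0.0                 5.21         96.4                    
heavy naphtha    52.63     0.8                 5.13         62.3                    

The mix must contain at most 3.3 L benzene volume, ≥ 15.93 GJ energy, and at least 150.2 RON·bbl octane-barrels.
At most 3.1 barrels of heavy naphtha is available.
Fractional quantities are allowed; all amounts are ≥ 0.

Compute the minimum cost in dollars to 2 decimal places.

Let x1 = barrels of reformate, x2 = barrels of butane, x3 = barrels of alkylate, x4 = barrels of heavy naphtha.
Minimize 107.56x1 + 56.56x2 + 120.83x3 + 52.63x4 s.t.:
  6x1 + 0.8x4 ≤ 3.3   (benzene volume)
  5.14x1 + 3.96x2 + 5.21x3 + 5.13x4 ≥ 15.93   (energy)
  94x1 + 89.5x2 + 96.4x3 + 62.3x4 ≥ 150.2   (octane-barrels)
  x4 ≤ 3.1
  x1, x2, x3, x4 ≥ 0.
The cheapest feasible vertex uses only butane, heavy naphtha; reformate, alkylate are not used. The energy and the heavy naphtha cap requirements are met with equality.
So butane = 0.006818 barrels, heavy naphtha = 3.1 barrels.
Objective = 56.56·0.006818 + 52.63·3.1 = 163.5386.

$163.54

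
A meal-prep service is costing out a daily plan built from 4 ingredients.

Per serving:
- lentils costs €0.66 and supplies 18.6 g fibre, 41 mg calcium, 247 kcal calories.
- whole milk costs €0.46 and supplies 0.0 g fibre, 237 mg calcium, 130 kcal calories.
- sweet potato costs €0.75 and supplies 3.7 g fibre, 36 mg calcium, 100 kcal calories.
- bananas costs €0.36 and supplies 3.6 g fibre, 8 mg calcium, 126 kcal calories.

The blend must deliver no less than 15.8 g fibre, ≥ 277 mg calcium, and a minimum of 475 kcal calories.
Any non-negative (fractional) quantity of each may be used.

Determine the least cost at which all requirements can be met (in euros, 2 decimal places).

€1.37

Let x1 = servings of lentils, x2 = servings of whole milk, x3 = servings of sweet potato, x4 = servings of bananas.
Minimise 0.66x1 + 0.46x2 + 0.75x3 + 0.36x4 subject to:
  18.6x1 + 3.7x3 + 3.6x4 ≥ 15.8   (fibre)
  41x1 + 237x2 + 36x3 + 8x4 ≥ 277   (calcium)
  247x1 + 130x2 + 100x3 + 126x4 ≥ 475   (calories)
  x1, x2, x3, x4 ≥ 0.
The optimal basis is {lentils, whole milk}; sweet potato, bananas drop out. Binding constraints: calcium and calories.
Optimal quantities: lentils = 1.439 servings, whole milk = 0.9198 servings.
Cost = 0.66·1.439 + 0.46·0.9198 = 1.3728.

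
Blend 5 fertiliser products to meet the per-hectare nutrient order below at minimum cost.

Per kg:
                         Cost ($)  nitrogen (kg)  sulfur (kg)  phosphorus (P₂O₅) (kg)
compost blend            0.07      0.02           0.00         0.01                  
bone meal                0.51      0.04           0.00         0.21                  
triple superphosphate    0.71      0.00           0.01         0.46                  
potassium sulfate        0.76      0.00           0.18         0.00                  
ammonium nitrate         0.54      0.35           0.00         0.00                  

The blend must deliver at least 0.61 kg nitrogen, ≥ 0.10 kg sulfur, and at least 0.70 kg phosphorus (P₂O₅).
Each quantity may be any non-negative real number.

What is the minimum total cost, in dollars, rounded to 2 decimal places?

Set it up as a linear program. Let x1 = kg of compost blend, x2 = kg of bone meal, x3 = kg of triple superphosphate, x4 = kg of potassium sulfate, x5 = kg of ammonium nitrate.
min 0.07x1 + 0.51x2 + 0.71x3 + 0.76x4 + 0.54x5 subject to:
  0.02x1 + 0.04x2 + 0.35x5 ≥ 0.61   (nitrogen)
  0.01x3 + 0.18x4 ≥ 0.1   (sulfur)
  0.01x1 + 0.21x2 + 0.46x3 ≥ 0.7   (phosphorus (P₂O₅))
  x1, x2, x3, x4, x5 ≥ 0.
The minimum-cost mix takes nothing from compost blend, bone meal — only triple superphosphate, potassium sulfate, ammonium nitrate. Binding constraints: nitrogen, sulfur, phosphorus (P₂O₅).
So triple superphosphate = 1.522 kg, potassium sulfate = 0.471 kg, ammonium nitrate = 1.743 kg.
Cost = 0.71·1.522 + 0.76·0.471 + 0.54·1.743 = 2.3798.

$2.38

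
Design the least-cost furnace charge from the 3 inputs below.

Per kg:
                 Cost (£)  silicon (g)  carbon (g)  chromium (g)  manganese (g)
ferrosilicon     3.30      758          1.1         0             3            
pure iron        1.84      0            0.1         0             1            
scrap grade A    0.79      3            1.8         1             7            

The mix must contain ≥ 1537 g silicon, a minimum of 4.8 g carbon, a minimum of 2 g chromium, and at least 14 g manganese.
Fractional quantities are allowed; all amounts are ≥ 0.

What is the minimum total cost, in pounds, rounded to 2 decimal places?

Set it up as a linear program. Let x1 = kg of ferrosilicon, x2 = kg of pure iron, x3 = kg of scrap grade A.
Minimise 3.3x1 + 1.84x2 + 0.79x3 s.t.:
  758x1 + 3x3 ≥ 1537   (silicon)
  1.1x1 + 0.1x2 + 1.8x3 ≥ 4.8   (carbon)
  1x3 ≥ 2   (chromium)
  3x1 + 1x2 + 7x3 ≥ 14   (manganese)
  x1, x2, x3 ≥ 0.
At the optimum only ferrosilicon, scrap grade A are positive (pure iron = 0). The silicon and chromium requirements are met with equality.
Optimal quantities: ferrosilicon = 2.02 kg, scrap grade A = 2 kg.
Total cost: 3.3·2.02 + 0.79·2 = 8.2460.

£8.25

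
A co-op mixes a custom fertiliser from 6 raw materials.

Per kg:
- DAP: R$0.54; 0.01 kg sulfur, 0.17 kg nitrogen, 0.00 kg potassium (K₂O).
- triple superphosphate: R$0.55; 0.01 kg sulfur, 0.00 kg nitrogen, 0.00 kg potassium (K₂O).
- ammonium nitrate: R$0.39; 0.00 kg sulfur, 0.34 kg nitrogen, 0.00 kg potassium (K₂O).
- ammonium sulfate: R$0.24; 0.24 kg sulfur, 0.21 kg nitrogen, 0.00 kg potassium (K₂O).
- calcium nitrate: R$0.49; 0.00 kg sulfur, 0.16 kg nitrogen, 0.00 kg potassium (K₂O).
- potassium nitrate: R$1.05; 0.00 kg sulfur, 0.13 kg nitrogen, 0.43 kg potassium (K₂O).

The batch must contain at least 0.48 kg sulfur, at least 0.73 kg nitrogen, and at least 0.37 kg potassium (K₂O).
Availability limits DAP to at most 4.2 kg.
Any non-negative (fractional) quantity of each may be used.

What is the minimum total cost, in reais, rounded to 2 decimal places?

Treat it as an LP. Let x1 = kg of DAP, x2 = kg of triple superphosphate, x3 = kg of ammonium nitrate, x4 = kg of ammonium sulfate, x5 = kg of calcium nitrate, x6 = kg of potassium nitrate.
min 0.54x1 + 0.55x2 + 0.39x3 + 0.24x4 + 0.49x5 + 1.05x6 with:
  0.01x1 + 0.01x2 + 0.24x4 ≥ 0.48   (sulfur)
  0.17x1 + 0.34x3 + 0.21x4 + 0.16x5 + 0.13x6 ≥ 0.73   (nitrogen)
  0.43x6 ≥ 0.37   (potassium (K₂O))
  x1 ≤ 4.2
  x1, x2, x3, x4, x5, x6 ≥ 0.
The optimal basis is {ammonium sulfate, potassium nitrate}; DAP, triple superphosphate, ammonium nitrate, calcium nitrate drop out. Binding constraints: nitrogen and potassium (K₂O).
Solving gives x4 = 2.944, x6 = 0.8605.
Cost = 0.24·2.944 + 1.05·0.8605 = 1.6101.

R$1.61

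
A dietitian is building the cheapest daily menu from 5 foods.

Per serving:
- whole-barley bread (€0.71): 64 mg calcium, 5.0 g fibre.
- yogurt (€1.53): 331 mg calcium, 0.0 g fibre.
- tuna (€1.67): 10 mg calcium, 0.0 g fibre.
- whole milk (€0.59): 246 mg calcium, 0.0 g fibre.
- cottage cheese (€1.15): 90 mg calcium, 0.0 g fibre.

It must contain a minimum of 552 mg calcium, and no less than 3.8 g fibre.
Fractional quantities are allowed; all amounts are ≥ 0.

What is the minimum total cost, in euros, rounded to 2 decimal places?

Let x1 = servings of whole-barley bread, x2 = servings of yogurt, x3 = servings of tuna, x4 = servings of whole milk, x5 = servings of cottage cheese.
Minimise 0.71x1 + 1.53x2 + 1.67x3 + 0.59x4 + 1.15x5 subject to:
  64x1 + 331x2 + 10x3 + 246x4 + 90x5 ≥ 552   (calcium)
  5x1 ≥ 3.8   (fibre)
  x1, x2, x3, x4, x5 ≥ 0.
At the optimum only whole-barley bread, whole milk are positive (yogurt, tuna, cottage cheese = 0). The calcium and fibre requirements are met with equality.
That vertex is x1 = 0.76, x4 = 2.046.
Cost = 0.71·0.76 + 0.59·2.046 = 1.7467.

€1.75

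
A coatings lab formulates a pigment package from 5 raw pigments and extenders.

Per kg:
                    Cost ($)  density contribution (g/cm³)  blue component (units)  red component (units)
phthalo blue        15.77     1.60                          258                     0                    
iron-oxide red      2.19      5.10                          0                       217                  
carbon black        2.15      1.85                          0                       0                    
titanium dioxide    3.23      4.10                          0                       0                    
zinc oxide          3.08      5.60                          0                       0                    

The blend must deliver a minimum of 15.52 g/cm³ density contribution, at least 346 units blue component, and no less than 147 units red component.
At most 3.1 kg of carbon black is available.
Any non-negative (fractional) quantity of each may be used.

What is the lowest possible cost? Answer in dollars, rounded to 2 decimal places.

$26.89

Let x1 = kg of phthalo blue, x2 = kg of iron-oxide red, x3 = kg of carbon black, x4 = kg of titanium dioxide, x5 = kg of zinc oxide.
Minimise 15.77x1 + 2.19x2 + 2.15x3 + 3.23x4 + 3.08x5 with:
  1.6x1 + 5.1x2 + 1.85x3 + 4.1x4 + 5.6x5 ≥ 15.52   (density contribution)
  258x1 ≥ 346   (blue component)
  217x2 ≥ 147   (red component)
  x3 ≤ 3.1
  x1, x2, x3, x4, x5 ≥ 0.
At the optimum only phthalo blue, iron-oxide red are positive (carbon black, titanium dioxide, zinc oxide = 0). The density contribution and blue component requirements are met with equality.
Optimal quantities: phthalo blue = 1.341 kg, iron-oxide red = 2.622 kg.
Total cost: 15.77·1.341 + 2.19·2.622 = 26.8898.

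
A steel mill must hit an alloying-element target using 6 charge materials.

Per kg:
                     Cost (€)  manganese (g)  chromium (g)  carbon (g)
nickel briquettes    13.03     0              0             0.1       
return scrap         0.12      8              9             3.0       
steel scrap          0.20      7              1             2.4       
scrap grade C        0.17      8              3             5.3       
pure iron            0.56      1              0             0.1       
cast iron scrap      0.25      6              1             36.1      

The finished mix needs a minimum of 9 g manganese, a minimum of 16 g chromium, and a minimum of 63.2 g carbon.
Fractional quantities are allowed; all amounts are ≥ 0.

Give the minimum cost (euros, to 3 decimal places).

Set it up as a linear program. Let x1 = kg of nickel briquettes, x2 = kg of return scrap, x3 = kg of steel scrap, x4 = kg of scrap grade C, x5 = kg of pure iron, x6 = kg of cast iron scrap.
Minimise 13.03x1 + 0.12x2 + 0.2x3 + 0.17x4 + 0.56x5 + 0.25x6 with:
  8x2 + 7x3 + 8x4 + 1x5 + 6x6 ≥ 9   (manganese)
  9x2 + 1x3 + 3x4 + 1x6 ≥ 16   (chromium)
  0.1x1 + 3x2 + 2.4x3 + 5.3x4 + 0.1x5 + 36.1x6 ≥ 63.2   (carbon)
  x1, x2, x3, x4, x5, x6 ≥ 0.
The cheapest feasible vertex uses only return scrap, cast iron scrap; nickel briquettes, steel scrap, scrap grade C, pure iron are not used. The chromium and carbon requirements are met with equality.
That vertex is x2 = 1.598, x6 = 1.618.
Cost = 0.12·1.598 + 0.25·1.618 = 0.59626.

€0.596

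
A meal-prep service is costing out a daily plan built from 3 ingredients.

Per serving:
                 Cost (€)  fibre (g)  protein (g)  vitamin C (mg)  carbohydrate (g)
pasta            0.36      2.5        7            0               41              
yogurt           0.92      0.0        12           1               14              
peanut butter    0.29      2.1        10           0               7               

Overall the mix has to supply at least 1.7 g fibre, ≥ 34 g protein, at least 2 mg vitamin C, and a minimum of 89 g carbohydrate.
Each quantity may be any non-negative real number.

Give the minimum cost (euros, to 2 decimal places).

€2.38

Let x1 = servings of pasta, x2 = servings of yogurt, x3 = servings of peanut butter.
min 0.36x1 + 0.92x2 + 0.29x3 s.t.:
  2.5x1 + 2.1x3 ≥ 1.7   (fibre)
  7x1 + 12x2 + 10x3 ≥ 34   (protein)
  1x2 ≥ 2   (vitamin C)
  41x1 + 14x2 + 7x3 ≥ 89   (carbohydrate)
  x1, x2, x3 ≥ 0.
The minimum-cost mix takes nothing from peanut butter — only pasta, yogurt. Binding constraints: vitamin C and carbohydrate.
So pasta = 1.488 servings, yogurt = 2 servings.
Total cost: 0.36·1.488 + 0.92·2 = 2.3757.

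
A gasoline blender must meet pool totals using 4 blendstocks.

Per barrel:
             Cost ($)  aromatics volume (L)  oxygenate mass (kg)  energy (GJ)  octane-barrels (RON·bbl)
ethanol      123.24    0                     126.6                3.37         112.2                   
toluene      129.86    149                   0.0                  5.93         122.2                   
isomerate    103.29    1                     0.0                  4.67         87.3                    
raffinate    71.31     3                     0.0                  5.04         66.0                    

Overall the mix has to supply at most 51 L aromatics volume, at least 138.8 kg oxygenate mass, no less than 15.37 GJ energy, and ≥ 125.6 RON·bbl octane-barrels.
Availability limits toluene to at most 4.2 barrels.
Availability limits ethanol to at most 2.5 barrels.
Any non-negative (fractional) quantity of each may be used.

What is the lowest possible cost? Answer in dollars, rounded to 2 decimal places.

Set it up as a linear program. Let x1 = barrels of ethanol, x2 = barrels of toluene, x3 = barrels of isomerate, x4 = barrels of raffinate.
min 123.24x1 + 129.86x2 + 103.29x3 + 71.31x4 s.t.:
  149x2 + 1x3 + 3x4 ≤ 51   (aromatics volume)
  126.6x1 ≥ 138.8   (oxygenate mass)
  3.37x1 + 5.93x2 + 4.67x3 + 5.04x4 ≥ 15.37   (energy)
  112.2x1 + 122.2x2 + 87.3x3 + 66x4 ≥ 125.6   (octane-barrels)
  x2 ≤ 4.2
  x1 ≤ 2.5
  x1, x2, x3, x4 ≥ 0.
The cheapest feasible vertex uses only ethanol, raffinate; toluene, isomerate are not used. Binding constraints: oxygenate mass and energy.
Solving gives x1 = 1.0964, x4 = 2.3165.
Cost = 123.24·1.0964 + 71.31·2.3165 = 300.3100.

$300.31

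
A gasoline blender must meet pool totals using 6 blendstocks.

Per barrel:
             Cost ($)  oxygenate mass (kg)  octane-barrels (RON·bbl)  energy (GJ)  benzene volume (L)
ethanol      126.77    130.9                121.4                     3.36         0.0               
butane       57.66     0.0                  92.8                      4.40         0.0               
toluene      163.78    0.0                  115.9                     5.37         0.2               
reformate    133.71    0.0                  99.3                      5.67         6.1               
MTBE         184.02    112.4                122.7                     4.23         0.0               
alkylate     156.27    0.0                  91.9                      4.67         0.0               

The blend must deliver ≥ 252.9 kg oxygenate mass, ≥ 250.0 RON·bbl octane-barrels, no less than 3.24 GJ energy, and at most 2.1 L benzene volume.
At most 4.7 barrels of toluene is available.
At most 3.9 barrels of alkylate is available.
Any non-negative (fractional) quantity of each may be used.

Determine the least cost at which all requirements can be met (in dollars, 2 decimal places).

Treat it as an LP. Let x1 = barrels of ethanol, x2 = barrels of butane, x3 = barrels of toluene, x4 = barrels of reformate, x5 = barrels of MTBE, x6 = barrels of alkylate.
Minimize 126.77x1 + 57.66x2 + 163.78x3 + 133.71x4 + 184.02x5 + 156.27x6 with:
  130.9x1 + 112.4x5 ≥ 252.9   (oxygenate mass)
  121.4x1 + 92.8x2 + 115.9x3 + 99.3x4 + 122.7x5 + 91.9x6 ≥ 250   (octane-barrels)
  3.36x1 + 4.4x2 + 5.37x3 + 5.67x4 + 4.23x5 + 4.67x6 ≥ 3.24   (energy)
  0.2x3 + 6.1x4 ≤ 2.1   (benzene volume)
  x3 ≤ 4.7
  x6 ≤ 3.9
  x1, x2, x3, x4, x5, x6 ≥ 0.
The optimal basis is {ethanol, butane}; toluene, reformate, MTBE, alkylate drop out. There the oxygenate mass and octane-barrels constraints are tight.
Solving gives x1 = 1.932, x2 = 0.1665.
Hence cost = 126.77·1.932 + 57.66·0.1665 = $254.5200.

$254.52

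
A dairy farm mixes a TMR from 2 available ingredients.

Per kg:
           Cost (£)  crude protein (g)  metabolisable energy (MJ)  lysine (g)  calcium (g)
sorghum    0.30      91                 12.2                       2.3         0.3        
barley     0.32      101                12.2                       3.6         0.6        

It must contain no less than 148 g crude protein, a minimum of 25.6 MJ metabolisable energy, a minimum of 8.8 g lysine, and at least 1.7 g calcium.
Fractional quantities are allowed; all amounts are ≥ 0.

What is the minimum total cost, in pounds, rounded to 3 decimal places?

Let x1 = kg of sorghum, x2 = kg of barley.
Minimize 0.3x1 + 0.32x2 s.t.:
  91x1 + 101x2 ≥ 148   (crude protein)
  12.2x1 + 12.2x2 ≥ 25.6   (metabolisable energy)
  2.3x1 + 3.6x2 ≥ 8.8   (lysine)
  0.3x1 + 0.6x2 ≥ 1.7   (calcium)
  x1, x2 ≥ 0.
The cheapest feasible vertex uses only barley; sorghum is not used. The calcium requirement is met with equality.
So barley = 2.833 kg.
Cost = 0.32·2.833 = 0.90656.

£0.907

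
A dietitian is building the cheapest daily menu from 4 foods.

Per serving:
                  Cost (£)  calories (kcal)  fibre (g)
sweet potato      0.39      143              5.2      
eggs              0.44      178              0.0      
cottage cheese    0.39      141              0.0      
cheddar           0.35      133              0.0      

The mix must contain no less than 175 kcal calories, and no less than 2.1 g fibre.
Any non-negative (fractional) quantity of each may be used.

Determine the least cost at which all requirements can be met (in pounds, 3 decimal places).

£0.447

Let x1 = servings of sweet potato, x2 = servings of eggs, x3 = servings of cottage cheese, x4 = servings of cheddar.
Minimize 0.39x1 + 0.44x2 + 0.39x3 + 0.35x4 with:
  143x1 + 178x2 + 141x3 + 133x4 ≥ 175   (calories)
  5.2x1 ≥ 2.1   (fibre)
  x1, x2, x3, x4 ≥ 0.
The cheapest feasible vertex uses only sweet potato, eggs; cottage cheese, cheddar are not used. There the calories and fibre constraints are tight.
Solving gives x1 = 0.4038, x2 = 0.6587.
Objective = 0.39·0.4038 + 0.44·0.6587 = 0.44731.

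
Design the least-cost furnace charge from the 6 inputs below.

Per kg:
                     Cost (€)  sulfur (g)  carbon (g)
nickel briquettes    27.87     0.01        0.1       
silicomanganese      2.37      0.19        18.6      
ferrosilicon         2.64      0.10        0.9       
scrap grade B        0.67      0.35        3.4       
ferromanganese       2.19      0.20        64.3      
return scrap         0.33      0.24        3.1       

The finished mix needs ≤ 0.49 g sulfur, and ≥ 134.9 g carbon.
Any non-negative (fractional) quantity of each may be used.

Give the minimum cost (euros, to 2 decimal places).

Let x1 = kg of nickel briquettes, x2 = kg of silicomanganese, x3 = kg of ferrosilicon, x4 = kg of scrap grade B, x5 = kg of ferromanganese, x6 = kg of return scrap.
Minimise 27.87x1 + 2.37x2 + 2.64x3 + 0.67x4 + 2.19x5 + 0.33x6 subject to:
  0.01x1 + 0.19x2 + 0.1x3 + 0.35x4 + 0.2x5 + 0.24x6 ≤ 0.49   (sulfur)
  0.1x1 + 18.6x2 + 0.9x3 + 3.4x4 + 64.3x5 + 3.1x6 ≥ 134.9   (carbon)
  x1, x2, x3, x4, x5, x6 ≥ 0.
The minimum-cost mix takes nothing from nickel briquettes, silicomanganese, ferrosilicon, scrap grade B, return scrap — only ferromanganese. Binding constraint: carbon.
Solving gives x5 = 2.098.
Hence cost = 2.19·2.098 = €4.5946.

€4.59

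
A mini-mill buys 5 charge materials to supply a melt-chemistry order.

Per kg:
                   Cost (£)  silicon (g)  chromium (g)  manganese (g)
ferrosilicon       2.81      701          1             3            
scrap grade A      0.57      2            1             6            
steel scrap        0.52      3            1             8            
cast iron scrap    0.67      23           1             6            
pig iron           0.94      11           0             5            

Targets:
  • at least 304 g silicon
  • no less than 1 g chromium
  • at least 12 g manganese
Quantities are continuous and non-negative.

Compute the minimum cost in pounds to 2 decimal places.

Let x1 = kg of ferrosilicon, x2 = kg of scrap grade A, x3 = kg of steel scrap, x4 = kg of cast iron scrap, x5 = kg of pig iron.
Minimise 2.81x1 + 0.57x2 + 0.52x3 + 0.67x4 + 0.94x5 s.t.:
  701x1 + 2x2 + 3x3 + 23x4 + 11x5 ≥ 304   (silicon)
  1x1 + 1x2 + 1x3 + 1x4 ≥ 1   (chromium)
  3x1 + 6x2 + 8x3 + 6x4 + 5x5 ≥ 12   (manganese)
  x1, x2, x3, x4, x5 ≥ 0.
The minimum-cost mix takes nothing from scrap grade A, cast iron scrap, pig iron — only ferrosilicon, steel scrap. The silicon and manganese requirements are met with equality.
So ferrosilicon = 0.4279 kg, steel scrap = 1.34 kg.
Total cost: 2.81·0.4279 + 0.52·1.34 = 1.8992.

£1.90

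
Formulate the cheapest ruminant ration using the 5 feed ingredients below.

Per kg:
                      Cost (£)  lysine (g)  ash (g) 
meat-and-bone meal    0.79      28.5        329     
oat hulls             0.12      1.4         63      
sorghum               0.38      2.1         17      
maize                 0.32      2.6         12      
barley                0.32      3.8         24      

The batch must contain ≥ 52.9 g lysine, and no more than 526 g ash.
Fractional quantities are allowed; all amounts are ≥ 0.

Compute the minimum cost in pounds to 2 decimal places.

£2.38

This is a linear program. Let x1 = kg of meat-and-bone meal, x2 = kg of oat hulls, x3 = kg of sorghum, x4 = kg of maize, x5 = kg of barley.
Minimise 0.79x1 + 0.12x2 + 0.38x3 + 0.32x4 + 0.32x5 subject to:
  28.5x1 + 1.4x2 + 2.1x3 + 2.6x4 + 3.8x5 ≥ 52.9   (lysine)
  329x1 + 63x2 + 17x3 + 12x4 + 24x5 ≤ 526   (ash)
  x1, x2, x3, x4, x5 ≥ 0.
The optimal basis is {meat-and-bone meal, barley}; oat hulls, sorghum, maize drop out. The lysine and ash requirements are met with equality.
Optimal quantities: meat-and-bone meal = 1.288 kg, barley = 4.262 kg.
Total cost: 0.79·1.288 + 0.32·4.262 = 2.3814.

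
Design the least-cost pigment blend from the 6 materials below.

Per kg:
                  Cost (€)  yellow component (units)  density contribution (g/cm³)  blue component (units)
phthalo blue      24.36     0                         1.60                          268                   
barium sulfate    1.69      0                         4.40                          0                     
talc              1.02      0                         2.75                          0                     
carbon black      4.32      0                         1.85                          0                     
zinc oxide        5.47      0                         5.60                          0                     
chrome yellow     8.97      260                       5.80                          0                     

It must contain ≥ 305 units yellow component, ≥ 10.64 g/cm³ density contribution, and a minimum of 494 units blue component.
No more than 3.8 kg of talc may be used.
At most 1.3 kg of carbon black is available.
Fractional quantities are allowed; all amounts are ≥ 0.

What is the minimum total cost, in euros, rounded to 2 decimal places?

€55.75

Set it up as a linear program. Let x1 = kg of phthalo blue, x2 = kg of barium sulfate, x3 = kg of talc, x4 = kg of carbon black, x5 = kg of zinc oxide, x6 = kg of chrome yellow.
Minimise 24.36x1 + 1.69x2 + 1.02x3 + 4.32x4 + 5.47x5 + 8.97x6 subject to:
  260x6 ≥ 305   (yellow component)
  1.6x1 + 4.4x2 + 2.75x3 + 1.85x4 + 5.6x5 + 5.8x6 ≥ 10.64   (density contribution)
  268x1 ≥ 494   (blue component)
  x3 ≤ 3.8
  x4 ≤ 1.3
  x1, x2, x3, x4, x5, x6 ≥ 0.
At the optimum only phthalo blue, talc, chrome yellow are positive (barium sulfate, carbon black, zinc oxide = 0). The yellow component, density contribution, blue component requirements are met with equality.
That vertex is x1 = 1.843, x3 = 0.3225, x6 = 1.173.
Objective = 24.36·1.843 + 1.02·0.3225 + 8.97·1.173 = 55.7462.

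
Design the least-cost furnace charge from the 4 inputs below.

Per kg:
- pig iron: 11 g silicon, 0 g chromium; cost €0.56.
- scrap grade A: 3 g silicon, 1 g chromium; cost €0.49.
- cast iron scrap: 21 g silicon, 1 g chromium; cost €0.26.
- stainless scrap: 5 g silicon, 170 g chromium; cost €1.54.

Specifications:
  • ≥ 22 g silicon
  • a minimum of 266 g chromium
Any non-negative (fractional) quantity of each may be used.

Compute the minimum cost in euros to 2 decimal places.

Set it up as a linear program. Let x1 = kg of pig iron, x2 = kg of scrap grade A, x3 = kg of cast iron scrap, x4 = kg of stainless scrap.
Minimize 0.56x1 + 0.49x2 + 0.26x3 + 1.54x4 subject to:
  11x1 + 3x2 + 21x3 + 5x4 ≥ 22   (silicon)
  1x2 + 1x3 + 170x4 ≥ 266   (chromium)
  x1, x2, x3, x4 ≥ 0.
The optimal basis is {cast iron scrap, stainless scrap}; pig iron, scrap grade A drop out. The silicon and chromium requirements are met with equality.
That vertex is x3 = 0.676, x4 = 1.561.
Cost = 0.26·0.676 + 1.54·1.561 = 2.5797.

€2.58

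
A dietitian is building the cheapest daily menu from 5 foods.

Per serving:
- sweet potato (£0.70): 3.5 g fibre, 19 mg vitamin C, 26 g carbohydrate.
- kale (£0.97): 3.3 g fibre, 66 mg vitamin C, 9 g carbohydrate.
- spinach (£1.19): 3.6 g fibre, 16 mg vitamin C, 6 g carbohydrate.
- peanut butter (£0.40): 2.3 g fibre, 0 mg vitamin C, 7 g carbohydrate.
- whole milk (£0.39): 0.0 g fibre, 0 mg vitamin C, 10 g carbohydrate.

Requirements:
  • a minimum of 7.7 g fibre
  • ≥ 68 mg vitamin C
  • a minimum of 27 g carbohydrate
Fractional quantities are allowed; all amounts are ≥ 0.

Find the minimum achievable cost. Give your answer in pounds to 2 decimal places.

£1.71

Treat it as an LP. Let x1 = servings of sweet potato, x2 = servings of kale, x3 = servings of spinach, x4 = servings of peanut butter, x5 = servings of whole milk.
min 0.7x1 + 0.97x2 + 1.19x3 + 0.4x4 + 0.39x5 s.t.:
  3.5x1 + 3.3x2 + 3.6x3 + 2.3x4 ≥ 7.7   (fibre)
  19x1 + 66x2 + 16x3 ≥ 68   (vitamin C)
  26x1 + 9x2 + 6x3 + 7x4 + 10x5 ≥ 27   (carbohydrate)
  x1, x2, x3, x4, x5 ≥ 0.
The cheapest feasible vertex uses only sweet potato, kale; spinach, peanut butter, whole milk are not used. Binding constraints: fibre and vitamin C.
Solving gives x1 = 1.686, x2 = 0.5449.
Hence cost = 0.7·1.686 + 0.97·0.5449 = £1.7088.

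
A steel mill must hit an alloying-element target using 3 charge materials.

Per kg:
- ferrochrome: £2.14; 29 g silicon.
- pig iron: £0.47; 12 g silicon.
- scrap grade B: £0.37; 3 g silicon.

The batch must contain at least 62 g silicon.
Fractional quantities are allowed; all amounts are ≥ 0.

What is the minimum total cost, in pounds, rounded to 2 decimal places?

£2.43

Let x1 = kg of ferrochrome, x2 = kg of pig iron, x3 = kg of scrap grade B.
Minimise 2.14x1 + 0.47x2 + 0.37x3 subject to:
  29x1 + 12x2 + 3x3 ≥ 62   (silicon)
  x1, x2, x3 ≥ 0.
The cheapest feasible vertex uses only pig iron; ferrochrome, scrap grade B are not used. The silicon requirement is met with equality.
That vertex is x2 = 5.167.
Hence cost = 0.47·5.167 = £2.4285.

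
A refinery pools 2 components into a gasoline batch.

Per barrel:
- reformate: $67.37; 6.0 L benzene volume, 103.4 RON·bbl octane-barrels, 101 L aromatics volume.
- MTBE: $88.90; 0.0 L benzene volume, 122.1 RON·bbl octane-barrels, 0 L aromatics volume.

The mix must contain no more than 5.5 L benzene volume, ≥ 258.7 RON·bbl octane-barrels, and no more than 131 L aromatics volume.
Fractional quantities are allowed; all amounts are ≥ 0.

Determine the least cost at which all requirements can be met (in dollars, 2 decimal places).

$181.10

Let x1 = barrels of reformate, x2 = barrels of MTBE.
Minimize 67.37x1 + 88.9x2 subject to:
  6x1 ≤ 5.5   (benzene volume)
  103.4x1 + 122.1x2 ≥ 258.7   (octane-barrels)
  101x1 ≤ 131   (aromatics volume)
  x1, x2 ≥ 0.
Both inputs are positive at the optimum. There the benzene volume and octane-barrels constraints are tight.
That vertex is x1 = 0.91667, x2 = 1.3425.
Hence cost = 67.37·0.91667 + 88.9·1.3425 = $181.1043.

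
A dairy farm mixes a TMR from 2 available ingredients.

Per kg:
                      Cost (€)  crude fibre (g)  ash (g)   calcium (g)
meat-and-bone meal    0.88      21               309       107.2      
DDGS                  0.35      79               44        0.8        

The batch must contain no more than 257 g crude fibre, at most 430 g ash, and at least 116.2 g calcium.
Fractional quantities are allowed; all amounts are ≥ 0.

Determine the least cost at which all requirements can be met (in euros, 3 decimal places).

€0.954

This is a linear program. Let x1 = kg of meat-and-bone meal, x2 = kg of DDGS.
Minimize 0.88x1 + 0.35x2 subject to:
  21x1 + 79x2 ≤ 257   (crude fibre)
  309x1 + 44x2 ≤ 430   (ash)
  107.2x1 + 0.8x2 ≥ 116.2   (calcium)
  x1, x2 ≥ 0.
The optimal basis is {meat-and-bone meal}; DDGS drops out. There the calcium constraint is tight.
Optimal quantities: meat-and-bone meal = 1.084 kg.
Hence cost = 0.88·1.084 = €0.95392.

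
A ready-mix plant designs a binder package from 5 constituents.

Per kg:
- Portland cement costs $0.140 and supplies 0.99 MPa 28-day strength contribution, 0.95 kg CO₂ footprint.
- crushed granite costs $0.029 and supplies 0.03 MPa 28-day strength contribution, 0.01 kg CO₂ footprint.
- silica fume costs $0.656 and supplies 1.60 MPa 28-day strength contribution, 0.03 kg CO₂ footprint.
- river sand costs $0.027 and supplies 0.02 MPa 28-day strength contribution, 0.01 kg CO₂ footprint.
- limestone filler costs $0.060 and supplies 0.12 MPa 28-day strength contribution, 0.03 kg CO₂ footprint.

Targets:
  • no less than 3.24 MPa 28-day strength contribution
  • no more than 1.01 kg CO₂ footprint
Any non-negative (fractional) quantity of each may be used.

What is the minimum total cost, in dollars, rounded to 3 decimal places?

$1.057

Let x1 = kg of Portland cement, x2 = kg of crushed granite, x3 = kg of silica fume, x4 = kg of river sand, x5 = kg of limestone filler.
Minimise 0.14x1 + 0.029x2 + 0.656x3 + 0.027x4 + 0.06x5 subject to:
  0.99x1 + 0.03x2 + 1.6x3 + 0.02x4 + 0.12x5 ≥ 3.24   (28-day strength contribution)
  0.95x1 + 0.01x2 + 0.03x3 + 0.01x4 + 0.03x5 ≤ 1.01   (CO₂ footprint)
  x1, x2, x3, x4, x5 ≥ 0.
The minimum-cost mix takes nothing from crushed granite, river sand, limestone filler — only Portland cement, silica fume. The 28-day strength contribution and CO₂ footprint requirements are met with equality.
Solving gives x1 = 1.019, x3 = 1.394.
Hence cost = 0.14·1.019 + 0.656·1.394 = $1.05712.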